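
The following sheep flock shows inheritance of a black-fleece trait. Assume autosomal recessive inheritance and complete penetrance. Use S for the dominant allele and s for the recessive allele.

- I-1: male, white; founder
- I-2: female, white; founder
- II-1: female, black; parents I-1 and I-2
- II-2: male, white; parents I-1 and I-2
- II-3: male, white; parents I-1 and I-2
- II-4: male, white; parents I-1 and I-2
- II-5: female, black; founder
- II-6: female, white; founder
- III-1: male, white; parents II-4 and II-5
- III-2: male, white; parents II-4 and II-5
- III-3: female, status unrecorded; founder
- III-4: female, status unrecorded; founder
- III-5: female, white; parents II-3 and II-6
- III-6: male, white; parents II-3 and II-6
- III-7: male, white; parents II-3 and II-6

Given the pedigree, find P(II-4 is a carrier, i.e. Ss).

1/3

I-1 is white so carries S and passed s to II-1 (ss), so I-1 is Ss.
I-2 is white so carries S and passed s to II-1 (ss), so I-2 is Ss.
Their cross gives offspring ratios 1/4 SS : 1/2 Ss : 1/4 ss. Conditioning on II-4 being white, P(Ss) = 1/2 / 3/4 = 2/3 before taking II-4's own offspring into account.
II-5 is black, so II-5 is ss.
Now use II-4's offspring. Probability of each recorded status — white son III-1: 1/2 if II-4 is Ss, 1 if SS; white son III-2: 1/2 if II-4 is Ss, 1 if SS.
Bayes: P(Ss) = 2/3·1/4 / (2/3·1/4 + 1/3·1) = 1/3.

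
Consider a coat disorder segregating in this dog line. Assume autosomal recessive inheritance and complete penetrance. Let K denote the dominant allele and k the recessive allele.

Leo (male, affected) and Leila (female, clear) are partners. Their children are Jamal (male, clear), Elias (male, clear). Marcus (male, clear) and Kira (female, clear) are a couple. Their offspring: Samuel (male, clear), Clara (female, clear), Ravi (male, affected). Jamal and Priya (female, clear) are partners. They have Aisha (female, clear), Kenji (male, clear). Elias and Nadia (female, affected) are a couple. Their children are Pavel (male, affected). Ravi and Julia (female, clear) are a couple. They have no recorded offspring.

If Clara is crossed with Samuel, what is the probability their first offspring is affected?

Marcus is clear so carries K and passed k to Ravi (kk), so Marcus is Kk.
Kira is clear so carries K and passed k to Ravi (kk), so Kira is Kk.
Clara is a clear offspring of Marcus (Kk) × Kira (Kk), whose cross gives 1/4 KK : 1/2 Kk : 1/4 kk; conditioning on being clear, Clara is KK with probability 1/3, Kk with probability 2/3.
Samuel is a clear offspring of Marcus (Kk) × Kira (Kk), whose cross gives 1/4 KK : 1/2 Kk : 1/4 kk; conditioning on being clear, Samuel is KK with probability 1/3, Kk with probability 2/3.
Summing over parental genotype combinations, P(offspring is affected) = 4/9·1/4 = 1/9.

1/9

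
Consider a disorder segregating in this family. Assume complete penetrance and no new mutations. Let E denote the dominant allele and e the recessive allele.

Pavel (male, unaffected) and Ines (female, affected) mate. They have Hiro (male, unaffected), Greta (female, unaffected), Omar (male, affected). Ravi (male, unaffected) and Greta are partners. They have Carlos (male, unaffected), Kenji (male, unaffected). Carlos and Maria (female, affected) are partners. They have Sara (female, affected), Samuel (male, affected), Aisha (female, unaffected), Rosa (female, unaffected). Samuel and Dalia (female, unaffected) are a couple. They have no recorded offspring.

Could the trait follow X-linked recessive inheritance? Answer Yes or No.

No

Under X-linked recessive, Hiro (unaffected, male) cannot arise from Pavel (unaffected) × Ines (affected).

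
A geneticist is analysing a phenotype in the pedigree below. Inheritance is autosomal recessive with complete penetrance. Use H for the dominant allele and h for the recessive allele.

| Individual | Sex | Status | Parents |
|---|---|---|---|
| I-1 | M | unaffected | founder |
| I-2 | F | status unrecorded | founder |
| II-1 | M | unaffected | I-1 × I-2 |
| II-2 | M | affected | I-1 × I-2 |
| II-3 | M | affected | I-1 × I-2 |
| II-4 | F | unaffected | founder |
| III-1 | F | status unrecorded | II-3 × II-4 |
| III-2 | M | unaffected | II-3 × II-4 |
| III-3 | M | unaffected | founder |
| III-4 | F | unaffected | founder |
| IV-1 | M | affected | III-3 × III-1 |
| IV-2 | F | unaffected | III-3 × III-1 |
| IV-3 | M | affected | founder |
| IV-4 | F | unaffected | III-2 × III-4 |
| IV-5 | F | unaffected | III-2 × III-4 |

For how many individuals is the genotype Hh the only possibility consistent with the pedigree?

3

Obligate heterozygotes: I-1 is unaffected so carries H and passed h to II-2 (hh), so I-1 is Hh; III-2 is unaffected so carries H and received h from II-3 (hh), so III-2 is Hh; III-3 is unaffected so carries H and passed h to IV-1 (hh), so III-3 is Hh.
Every other individual is either homozygous by phenotype or has at least one consistent homozygous assignment, so the count is 3.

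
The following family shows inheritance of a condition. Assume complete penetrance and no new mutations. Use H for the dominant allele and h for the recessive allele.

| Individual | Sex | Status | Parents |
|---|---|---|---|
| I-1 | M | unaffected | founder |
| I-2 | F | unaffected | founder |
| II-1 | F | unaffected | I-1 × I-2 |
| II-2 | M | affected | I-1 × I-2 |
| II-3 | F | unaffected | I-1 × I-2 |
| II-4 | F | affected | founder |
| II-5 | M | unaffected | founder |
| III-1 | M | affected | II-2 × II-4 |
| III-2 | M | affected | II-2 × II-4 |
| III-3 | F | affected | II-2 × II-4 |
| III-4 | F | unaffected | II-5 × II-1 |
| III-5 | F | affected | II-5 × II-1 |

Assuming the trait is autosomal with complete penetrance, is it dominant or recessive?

I-1 and I-2 are both unaffected yet have an affected child II-2. Under dominance, an affected child requires at least one affected parent, so the trait cannot be dominant.

recessive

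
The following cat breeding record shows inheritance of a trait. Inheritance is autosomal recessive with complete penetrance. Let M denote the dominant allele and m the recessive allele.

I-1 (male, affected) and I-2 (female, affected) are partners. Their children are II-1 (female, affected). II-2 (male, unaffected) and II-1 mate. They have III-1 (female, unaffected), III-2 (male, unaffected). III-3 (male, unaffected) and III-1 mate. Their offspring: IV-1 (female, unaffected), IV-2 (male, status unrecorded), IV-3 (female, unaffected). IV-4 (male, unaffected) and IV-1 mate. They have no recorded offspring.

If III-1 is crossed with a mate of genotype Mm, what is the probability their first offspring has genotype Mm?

1/2

III-1 is unaffected so carries M and received m from II-1 (mm), so III-1 is Mm.
The cross gives 1/4 MM : 1/2 Mm : 1/4 mm, so P(offspring has genotype Mm) = 1/2.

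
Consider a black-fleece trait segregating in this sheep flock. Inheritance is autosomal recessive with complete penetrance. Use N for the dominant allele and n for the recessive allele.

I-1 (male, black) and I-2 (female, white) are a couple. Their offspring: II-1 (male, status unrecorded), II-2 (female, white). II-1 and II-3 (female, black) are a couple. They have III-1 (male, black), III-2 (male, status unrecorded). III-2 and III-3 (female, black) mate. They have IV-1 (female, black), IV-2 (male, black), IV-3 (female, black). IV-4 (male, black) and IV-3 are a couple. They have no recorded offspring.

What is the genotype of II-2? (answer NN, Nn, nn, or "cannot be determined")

Nn

From phenotype alone, II-2 is NN or Nn.
II-2 is white so carries N and received n from I-1 (nn), so II-2 is Nn.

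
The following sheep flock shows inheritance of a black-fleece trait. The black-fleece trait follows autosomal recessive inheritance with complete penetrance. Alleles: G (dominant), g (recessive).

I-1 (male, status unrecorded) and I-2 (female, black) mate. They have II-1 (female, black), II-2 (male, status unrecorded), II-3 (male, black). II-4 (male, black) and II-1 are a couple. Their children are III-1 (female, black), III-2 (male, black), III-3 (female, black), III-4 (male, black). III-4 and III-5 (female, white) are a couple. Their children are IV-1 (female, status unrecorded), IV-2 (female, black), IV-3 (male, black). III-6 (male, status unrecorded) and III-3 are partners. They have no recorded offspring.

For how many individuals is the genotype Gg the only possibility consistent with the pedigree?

Obligate heterozygotes: III-5 is white so carries G and passed g to IV-2 (gg), so III-5 is Gg.
Every other individual is either homozygous by phenotype or has at least one consistent homozygous assignment, so the count is 1.

1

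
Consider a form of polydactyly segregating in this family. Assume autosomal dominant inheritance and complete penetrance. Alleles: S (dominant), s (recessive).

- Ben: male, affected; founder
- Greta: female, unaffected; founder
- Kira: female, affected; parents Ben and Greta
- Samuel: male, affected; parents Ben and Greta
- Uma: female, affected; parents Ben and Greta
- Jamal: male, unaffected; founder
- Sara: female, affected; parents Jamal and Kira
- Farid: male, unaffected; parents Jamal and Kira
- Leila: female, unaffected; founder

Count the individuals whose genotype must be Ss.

4

Obligate heterozygotes: Kira is affected so carries S and received s from Greta (ss), so Kira is Ss; Samuel is affected so carries S and received s from Greta (ss), so Samuel is Ss; Uma is affected so carries S and received s from Greta (ss), so Uma is Ss; Sara is affected so carries S and received s from Jamal (ss), so Sara is Ss.
Every other individual is either homozygous by phenotype or has at least one consistent homozygous assignment, so the count is 4.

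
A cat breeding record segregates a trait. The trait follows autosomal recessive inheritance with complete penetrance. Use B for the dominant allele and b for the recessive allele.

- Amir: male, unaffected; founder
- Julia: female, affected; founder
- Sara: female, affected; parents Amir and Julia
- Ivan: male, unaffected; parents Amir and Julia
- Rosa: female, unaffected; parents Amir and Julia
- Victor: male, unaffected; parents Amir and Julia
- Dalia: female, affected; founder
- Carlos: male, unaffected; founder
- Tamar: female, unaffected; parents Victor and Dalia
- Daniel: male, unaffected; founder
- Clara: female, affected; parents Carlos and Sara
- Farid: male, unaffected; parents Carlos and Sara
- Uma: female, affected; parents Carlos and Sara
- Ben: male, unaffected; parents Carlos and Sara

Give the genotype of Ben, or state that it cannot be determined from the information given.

Bb

From phenotype alone, Ben is BB or Bb.
Ben is unaffected so carries B and received b from Sara (bb), so Ben is Bb.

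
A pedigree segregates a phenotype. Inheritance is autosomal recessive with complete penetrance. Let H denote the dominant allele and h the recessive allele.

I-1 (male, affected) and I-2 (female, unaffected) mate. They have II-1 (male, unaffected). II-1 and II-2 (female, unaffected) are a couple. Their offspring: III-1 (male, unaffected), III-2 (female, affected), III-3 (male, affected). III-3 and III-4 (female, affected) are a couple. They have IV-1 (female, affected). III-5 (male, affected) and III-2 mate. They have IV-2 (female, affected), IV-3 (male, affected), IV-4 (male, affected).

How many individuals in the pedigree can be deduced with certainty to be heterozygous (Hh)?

Obligate heterozygotes: II-1 is unaffected so carries H and received h from I-1 (hh), so II-1 is Hh; II-2 is unaffected so carries H and passed h to III-2 (hh), so II-2 is Hh.
Every other individual is either homozygous by phenotype or has at least one consistent homozygous assignment, so the count is 2.

2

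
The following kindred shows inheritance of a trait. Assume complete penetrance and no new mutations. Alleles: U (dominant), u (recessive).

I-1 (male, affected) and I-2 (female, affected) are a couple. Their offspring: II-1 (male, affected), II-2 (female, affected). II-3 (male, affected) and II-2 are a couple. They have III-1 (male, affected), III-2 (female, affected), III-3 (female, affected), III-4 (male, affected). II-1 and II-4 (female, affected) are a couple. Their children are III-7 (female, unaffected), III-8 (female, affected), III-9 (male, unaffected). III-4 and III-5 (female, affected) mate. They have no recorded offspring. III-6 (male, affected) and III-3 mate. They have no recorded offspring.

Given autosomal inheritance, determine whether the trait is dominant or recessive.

II-1 and II-4 are both affected yet have an unaffected child III-7. Under a recessive model two affected parents are homozygous and every child would be affected, so the trait cannot be recessive.

dominant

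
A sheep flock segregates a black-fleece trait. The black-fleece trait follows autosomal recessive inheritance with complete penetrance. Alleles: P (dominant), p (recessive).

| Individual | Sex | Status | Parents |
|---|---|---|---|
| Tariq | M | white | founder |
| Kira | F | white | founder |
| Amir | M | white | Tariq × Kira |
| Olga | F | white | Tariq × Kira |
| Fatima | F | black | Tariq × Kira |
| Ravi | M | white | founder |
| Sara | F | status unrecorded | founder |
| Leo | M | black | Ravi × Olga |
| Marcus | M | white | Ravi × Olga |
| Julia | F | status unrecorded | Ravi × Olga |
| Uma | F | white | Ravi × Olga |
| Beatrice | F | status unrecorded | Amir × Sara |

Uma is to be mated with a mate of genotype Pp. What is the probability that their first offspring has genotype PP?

1/3

Ravi is white so carries P and passed p to Leo (pp), so Ravi is Pp.
Olga is white so carries P and passed p to Leo (pp), so Olga is Pp.
Uma is a white offspring of Ravi (Pp) × Olga (Pp), whose cross gives 1/4 PP : 1/2 Pp : 1/4 pp; conditioning on being white, Uma is PP with probability 1/3, Pp with probability 2/3.
Summing over parental genotype combinations, P(offspring has genotype PP) = 1/3·1/2 + 2/3·1/4 = 1/3.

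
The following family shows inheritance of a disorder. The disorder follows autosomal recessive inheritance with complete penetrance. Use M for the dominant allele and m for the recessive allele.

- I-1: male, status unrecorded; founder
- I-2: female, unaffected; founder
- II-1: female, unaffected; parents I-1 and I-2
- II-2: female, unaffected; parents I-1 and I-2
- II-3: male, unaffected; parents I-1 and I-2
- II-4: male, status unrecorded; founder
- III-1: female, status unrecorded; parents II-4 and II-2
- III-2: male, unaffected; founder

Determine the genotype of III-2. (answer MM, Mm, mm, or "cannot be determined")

III-2's phenotype allows MM or Mm, and no parent or child forces a single allele at both positions; consistent genotype assignments exist with III-2 as MM or Mm.

cannot be determined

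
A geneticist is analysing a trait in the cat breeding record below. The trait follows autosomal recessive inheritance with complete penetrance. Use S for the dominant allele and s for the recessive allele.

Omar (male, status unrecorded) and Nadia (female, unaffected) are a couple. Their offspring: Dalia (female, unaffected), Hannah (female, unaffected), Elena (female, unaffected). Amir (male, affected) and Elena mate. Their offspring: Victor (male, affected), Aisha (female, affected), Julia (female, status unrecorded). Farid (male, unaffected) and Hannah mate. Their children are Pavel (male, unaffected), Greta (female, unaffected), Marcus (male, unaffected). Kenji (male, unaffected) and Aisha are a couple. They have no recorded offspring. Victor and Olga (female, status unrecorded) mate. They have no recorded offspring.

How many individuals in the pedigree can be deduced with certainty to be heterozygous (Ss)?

Obligate heterozygotes: Elena is unaffected so carries S and passed s to Victor (ss), so Elena is Ss.
Every other individual is either homozygous by phenotype or has at least one consistent homozygous assignment, so the count is 1.

1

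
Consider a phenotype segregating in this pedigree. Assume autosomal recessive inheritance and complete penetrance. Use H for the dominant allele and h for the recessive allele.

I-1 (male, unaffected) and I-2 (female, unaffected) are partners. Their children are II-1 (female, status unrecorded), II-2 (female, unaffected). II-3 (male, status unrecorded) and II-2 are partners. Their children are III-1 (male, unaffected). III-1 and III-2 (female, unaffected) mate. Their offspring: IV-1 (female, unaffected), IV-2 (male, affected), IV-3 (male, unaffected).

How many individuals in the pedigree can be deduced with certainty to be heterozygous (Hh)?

2

Obligate heterozygotes: III-1 is unaffected so carries H and passed h to IV-2 (hh), so III-1 is Hh; III-2 is unaffected so carries H and passed h to IV-2 (hh), so III-2 is Hh.
Every other individual is either homozygous by phenotype or has at least one consistent homozygous assignment, so the count is 2.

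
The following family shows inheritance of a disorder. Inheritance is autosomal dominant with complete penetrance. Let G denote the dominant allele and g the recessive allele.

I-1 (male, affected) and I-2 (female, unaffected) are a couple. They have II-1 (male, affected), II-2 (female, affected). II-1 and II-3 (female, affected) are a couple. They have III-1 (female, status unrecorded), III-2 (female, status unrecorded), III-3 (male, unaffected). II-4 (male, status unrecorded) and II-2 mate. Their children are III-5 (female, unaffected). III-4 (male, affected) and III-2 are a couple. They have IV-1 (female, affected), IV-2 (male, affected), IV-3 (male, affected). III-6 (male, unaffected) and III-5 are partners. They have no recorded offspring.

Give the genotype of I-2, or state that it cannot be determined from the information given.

gg

I-2 is unaffected, so I-2 is gg.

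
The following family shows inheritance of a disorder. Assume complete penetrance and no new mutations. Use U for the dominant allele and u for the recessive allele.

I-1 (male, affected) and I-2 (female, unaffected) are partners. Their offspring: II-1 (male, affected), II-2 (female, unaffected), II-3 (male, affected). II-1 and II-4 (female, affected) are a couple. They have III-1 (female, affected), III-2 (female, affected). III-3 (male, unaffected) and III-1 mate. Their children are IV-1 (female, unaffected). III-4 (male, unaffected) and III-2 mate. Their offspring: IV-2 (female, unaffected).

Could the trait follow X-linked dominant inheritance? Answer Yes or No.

No

Under X-linked dominant, II-1 (affected, male) cannot arise from I-1 (affected) × I-2 (unaffected).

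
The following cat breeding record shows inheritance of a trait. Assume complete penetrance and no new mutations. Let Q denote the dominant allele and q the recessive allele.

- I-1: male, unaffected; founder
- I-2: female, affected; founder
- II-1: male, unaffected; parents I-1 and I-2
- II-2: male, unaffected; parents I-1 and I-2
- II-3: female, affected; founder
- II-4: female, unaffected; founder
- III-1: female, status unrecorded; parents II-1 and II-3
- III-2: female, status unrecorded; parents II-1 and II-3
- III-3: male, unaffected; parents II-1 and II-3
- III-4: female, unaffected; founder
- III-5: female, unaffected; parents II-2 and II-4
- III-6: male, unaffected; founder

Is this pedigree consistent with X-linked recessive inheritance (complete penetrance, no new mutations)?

No

Under X-linked recessive, II-1 (unaffected, male) cannot arise from I-1 (unaffected) × I-2 (affected).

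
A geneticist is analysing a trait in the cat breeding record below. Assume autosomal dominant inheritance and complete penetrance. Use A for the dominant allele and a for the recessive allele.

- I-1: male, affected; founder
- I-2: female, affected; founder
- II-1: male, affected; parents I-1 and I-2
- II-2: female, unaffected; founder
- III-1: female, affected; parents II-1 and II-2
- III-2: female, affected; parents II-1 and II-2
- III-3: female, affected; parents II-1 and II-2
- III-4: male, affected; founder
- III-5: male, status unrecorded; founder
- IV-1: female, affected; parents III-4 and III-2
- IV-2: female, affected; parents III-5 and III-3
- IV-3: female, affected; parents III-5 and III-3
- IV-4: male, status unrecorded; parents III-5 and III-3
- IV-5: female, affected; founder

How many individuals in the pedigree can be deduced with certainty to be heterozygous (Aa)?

3

Obligate heterozygotes: III-1 is affected so carries A and received a from II-2 (aa), so III-1 is Aa; III-2 is affected so carries A and received a from II-2 (aa), so III-2 is Aa; III-3 is affected so carries A and received a from II-2 (aa), so III-3 is Aa.
Every other individual is either homozygous by phenotype or has at least one consistent homozygous assignment, so the count is 3.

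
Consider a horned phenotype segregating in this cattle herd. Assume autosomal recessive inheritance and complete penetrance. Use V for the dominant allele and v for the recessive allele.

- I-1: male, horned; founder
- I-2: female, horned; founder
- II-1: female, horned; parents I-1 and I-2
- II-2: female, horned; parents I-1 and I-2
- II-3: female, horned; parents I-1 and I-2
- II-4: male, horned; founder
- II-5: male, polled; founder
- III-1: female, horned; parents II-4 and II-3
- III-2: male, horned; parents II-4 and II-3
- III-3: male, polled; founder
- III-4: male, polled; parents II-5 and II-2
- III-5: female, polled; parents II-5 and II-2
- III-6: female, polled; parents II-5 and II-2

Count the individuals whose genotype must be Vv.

3

Obligate heterozygotes: III-4 is polled so carries V and received v from II-2 (vv), so III-4 is Vv; III-5 is polled so carries V and received v from II-2 (vv), so III-5 is Vv; III-6 is polled so carries V and received v from II-2 (vv), so III-6 is Vv.
Every other individual is either homozygous by phenotype or has at least one consistent homozygous assignment, so the count is 3.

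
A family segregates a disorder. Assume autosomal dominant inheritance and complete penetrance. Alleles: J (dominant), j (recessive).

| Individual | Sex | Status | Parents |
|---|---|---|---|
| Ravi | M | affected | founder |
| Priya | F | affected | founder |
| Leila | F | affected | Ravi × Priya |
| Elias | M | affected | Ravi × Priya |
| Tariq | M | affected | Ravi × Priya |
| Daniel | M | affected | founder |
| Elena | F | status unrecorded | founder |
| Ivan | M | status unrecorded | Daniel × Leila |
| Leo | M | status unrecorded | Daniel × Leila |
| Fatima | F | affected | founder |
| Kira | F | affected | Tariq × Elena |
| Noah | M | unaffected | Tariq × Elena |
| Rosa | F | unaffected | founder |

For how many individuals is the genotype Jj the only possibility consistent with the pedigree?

Obligate heterozygotes: Tariq is affected so carries J and passed j to Noah (jj), so Tariq is Jj.
Every other individual is either homozygous by phenotype or has at least one consistent homozygous assignment, so the count is 1.

1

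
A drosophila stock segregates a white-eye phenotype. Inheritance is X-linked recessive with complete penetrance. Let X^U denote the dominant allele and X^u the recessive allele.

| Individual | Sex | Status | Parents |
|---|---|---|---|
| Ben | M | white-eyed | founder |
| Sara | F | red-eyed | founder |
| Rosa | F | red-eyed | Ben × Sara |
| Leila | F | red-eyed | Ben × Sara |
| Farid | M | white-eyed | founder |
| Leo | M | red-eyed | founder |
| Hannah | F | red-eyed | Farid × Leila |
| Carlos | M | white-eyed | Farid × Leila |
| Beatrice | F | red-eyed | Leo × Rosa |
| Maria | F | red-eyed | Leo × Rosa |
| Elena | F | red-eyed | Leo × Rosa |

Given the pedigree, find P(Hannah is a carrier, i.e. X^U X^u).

1

Hannah is red-eyed so carries U and received u from Farid (X^u Y), so Hannah is X^U X^u, giving P(X^U X^u) = 1.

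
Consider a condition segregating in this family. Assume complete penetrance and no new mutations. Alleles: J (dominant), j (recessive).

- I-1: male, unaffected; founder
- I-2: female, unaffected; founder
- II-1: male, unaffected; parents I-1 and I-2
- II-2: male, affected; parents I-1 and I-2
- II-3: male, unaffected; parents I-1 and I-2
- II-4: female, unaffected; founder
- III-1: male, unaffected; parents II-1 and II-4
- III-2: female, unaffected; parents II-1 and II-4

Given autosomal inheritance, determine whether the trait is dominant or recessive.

recessive

I-1 and I-2 are both unaffected yet have an affected child II-2. Under dominance, an affected child requires at least one affected parent, so the trait cannot be dominant.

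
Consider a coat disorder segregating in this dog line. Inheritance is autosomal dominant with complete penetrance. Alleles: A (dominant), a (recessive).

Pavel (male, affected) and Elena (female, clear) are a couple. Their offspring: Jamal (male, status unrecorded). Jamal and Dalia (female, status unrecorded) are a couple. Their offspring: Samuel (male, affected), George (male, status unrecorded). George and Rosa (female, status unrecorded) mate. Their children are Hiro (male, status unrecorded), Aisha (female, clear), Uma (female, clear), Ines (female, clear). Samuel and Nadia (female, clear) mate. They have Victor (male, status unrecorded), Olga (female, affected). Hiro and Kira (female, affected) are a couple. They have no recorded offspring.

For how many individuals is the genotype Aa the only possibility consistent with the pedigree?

1

Obligate heterozygotes: Olga is affected so carries A and received a from Nadia (aa), so Olga is Aa.
Every other individual is either homozygous by phenotype or has at least one consistent homozygous assignment, so the count is 1.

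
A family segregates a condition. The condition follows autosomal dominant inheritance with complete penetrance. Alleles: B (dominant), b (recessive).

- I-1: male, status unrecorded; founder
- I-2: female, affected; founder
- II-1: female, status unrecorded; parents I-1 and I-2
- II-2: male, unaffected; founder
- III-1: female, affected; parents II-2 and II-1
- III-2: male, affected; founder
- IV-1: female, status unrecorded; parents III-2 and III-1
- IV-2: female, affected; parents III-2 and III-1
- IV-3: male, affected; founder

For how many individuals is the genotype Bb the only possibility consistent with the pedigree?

Obligate heterozygotes: III-1 is affected so carries B and received b from II-2 (bb), so III-1 is Bb.
Every other individual is either homozygous by phenotype or has at least one consistent homozygous assignment, so the count is 1.

1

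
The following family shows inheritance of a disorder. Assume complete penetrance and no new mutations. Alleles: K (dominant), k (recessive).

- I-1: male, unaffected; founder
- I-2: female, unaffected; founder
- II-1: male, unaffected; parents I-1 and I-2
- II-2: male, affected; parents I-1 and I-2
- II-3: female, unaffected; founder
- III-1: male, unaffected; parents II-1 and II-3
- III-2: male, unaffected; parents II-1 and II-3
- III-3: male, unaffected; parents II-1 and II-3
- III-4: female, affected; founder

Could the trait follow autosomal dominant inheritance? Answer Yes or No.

Under autosomal dominant, II-2 (affected, male) cannot arise from I-1 (unaffected) × I-2 (unaffected).

No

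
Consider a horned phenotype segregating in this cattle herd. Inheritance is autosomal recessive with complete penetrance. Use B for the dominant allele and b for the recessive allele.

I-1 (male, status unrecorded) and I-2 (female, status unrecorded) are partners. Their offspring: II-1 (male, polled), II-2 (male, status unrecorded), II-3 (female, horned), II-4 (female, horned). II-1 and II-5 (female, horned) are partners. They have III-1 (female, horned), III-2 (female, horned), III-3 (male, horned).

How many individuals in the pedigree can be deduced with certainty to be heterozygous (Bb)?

1

Obligate heterozygotes: II-1 is polled so carries B and passed b to III-1 (bb), so II-1 is Bb.
Every other individual is either homozygous by phenotype or has at least one consistent homozygous assignment, so the count is 1.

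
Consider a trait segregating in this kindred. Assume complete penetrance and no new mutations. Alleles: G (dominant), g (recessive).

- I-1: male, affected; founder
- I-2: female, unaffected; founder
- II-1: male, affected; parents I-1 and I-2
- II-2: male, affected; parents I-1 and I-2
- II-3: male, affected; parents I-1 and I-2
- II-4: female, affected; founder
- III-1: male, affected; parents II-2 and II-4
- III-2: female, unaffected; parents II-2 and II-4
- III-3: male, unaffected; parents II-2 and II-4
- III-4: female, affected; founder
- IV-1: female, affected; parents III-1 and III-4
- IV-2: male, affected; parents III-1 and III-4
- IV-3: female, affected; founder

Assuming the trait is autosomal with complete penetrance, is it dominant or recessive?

dominant

II-2 and II-4 are both affected yet have an unaffected child III-2. Under a recessive model two affected parents are homozygous and every child would be affected, so the trait cannot be recessive.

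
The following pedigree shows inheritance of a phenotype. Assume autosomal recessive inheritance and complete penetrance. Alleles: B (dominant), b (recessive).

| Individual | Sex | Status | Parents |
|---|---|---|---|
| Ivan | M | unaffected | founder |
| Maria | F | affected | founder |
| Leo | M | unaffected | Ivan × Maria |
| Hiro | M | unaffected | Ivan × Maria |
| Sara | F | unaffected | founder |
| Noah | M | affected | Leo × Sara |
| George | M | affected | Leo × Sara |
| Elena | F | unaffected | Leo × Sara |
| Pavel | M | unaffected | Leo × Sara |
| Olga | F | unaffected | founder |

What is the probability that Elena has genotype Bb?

Leo is unaffected so carries B and received b from Maria (bb), so Leo is Bb.
Sara is unaffected so carries B and passed b to Noah (bb), so Sara is Bb.
Their cross gives offspring ratios 1/4 BB : 1/2 Bb : 1/4 bb. Conditioning on Elena being unaffected, P(Bb) = 1/2 / 3/4 = 2/3.

2/3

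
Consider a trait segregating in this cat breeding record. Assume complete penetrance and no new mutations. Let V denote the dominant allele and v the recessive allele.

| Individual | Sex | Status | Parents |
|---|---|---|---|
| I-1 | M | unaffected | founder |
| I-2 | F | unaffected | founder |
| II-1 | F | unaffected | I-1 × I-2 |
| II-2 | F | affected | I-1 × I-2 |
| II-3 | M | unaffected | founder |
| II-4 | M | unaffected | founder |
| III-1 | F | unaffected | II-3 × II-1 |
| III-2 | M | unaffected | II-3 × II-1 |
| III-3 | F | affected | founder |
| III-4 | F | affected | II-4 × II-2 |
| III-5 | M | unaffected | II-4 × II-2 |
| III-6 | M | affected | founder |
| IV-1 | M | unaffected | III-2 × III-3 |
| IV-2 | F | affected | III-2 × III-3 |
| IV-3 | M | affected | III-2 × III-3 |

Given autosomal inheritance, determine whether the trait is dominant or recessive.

I-1 and I-2 are both unaffected yet have an affected child II-2. Under dominance, an affected child requires at least one affected parent, so the trait cannot be dominant.

recessive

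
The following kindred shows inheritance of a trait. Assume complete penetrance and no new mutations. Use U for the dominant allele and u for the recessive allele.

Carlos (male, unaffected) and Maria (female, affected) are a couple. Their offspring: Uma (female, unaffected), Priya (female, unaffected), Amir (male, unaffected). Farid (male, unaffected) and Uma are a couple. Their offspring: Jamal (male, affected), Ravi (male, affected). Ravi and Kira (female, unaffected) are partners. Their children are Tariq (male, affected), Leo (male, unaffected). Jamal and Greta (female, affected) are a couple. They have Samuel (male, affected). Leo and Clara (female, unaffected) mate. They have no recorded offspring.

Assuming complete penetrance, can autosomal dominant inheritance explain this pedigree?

Under autosomal dominant, Jamal (affected, male) cannot arise from Farid (unaffected) × Uma (unaffected).

No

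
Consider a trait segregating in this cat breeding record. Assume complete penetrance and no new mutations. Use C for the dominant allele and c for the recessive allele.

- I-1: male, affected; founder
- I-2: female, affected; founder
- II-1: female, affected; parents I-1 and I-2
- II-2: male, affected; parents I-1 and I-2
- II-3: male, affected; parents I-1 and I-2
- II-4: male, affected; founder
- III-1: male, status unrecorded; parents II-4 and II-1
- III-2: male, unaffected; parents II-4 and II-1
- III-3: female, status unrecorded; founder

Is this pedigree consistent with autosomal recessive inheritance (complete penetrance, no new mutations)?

Under autosomal recessive, III-2 (unaffected, male) cannot arise from II-4 (affected) × II-1 (affected).

No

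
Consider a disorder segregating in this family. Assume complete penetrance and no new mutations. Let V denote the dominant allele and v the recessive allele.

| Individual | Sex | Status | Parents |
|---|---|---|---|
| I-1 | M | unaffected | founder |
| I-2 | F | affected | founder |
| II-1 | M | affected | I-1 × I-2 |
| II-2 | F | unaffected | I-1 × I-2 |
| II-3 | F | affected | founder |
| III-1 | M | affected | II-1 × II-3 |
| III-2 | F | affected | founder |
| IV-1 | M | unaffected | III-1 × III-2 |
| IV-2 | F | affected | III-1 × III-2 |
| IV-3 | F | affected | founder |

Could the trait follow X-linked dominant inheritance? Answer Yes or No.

Yes

A consistent assignment under X-linked dominant exists: I-1 X^v Y, I-2 X^V X^v, II-1 X^V Y, II-2 X^v X^v, II-3 X^V X^V, III-1 X^V Y, III-2 X^V X^v, IV-1 X^v Y, IV-2 X^V X^V, IV-3 X^V X^V.
In this assignment every recorded phenotype matches its genotype and every non-founder's genotype is obtainable from its parents' genotypes, so the pedigree is consistent.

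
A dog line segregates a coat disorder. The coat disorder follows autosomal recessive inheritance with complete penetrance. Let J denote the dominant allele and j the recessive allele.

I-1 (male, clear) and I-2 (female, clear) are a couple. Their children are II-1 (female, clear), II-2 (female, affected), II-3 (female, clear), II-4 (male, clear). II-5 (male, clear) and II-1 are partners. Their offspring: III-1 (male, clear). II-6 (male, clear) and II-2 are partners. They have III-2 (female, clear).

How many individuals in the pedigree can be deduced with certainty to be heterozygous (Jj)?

Obligate heterozygotes: I-1 is clear so carries J and passed j to II-2 (jj), so I-1 is Jj; I-2 is clear so carries J and passed j to II-2 (jj), so I-2 is Jj; III-2 is clear so carries J and received j from II-2 (jj), so III-2 is Jj.
Every other individual is either homozygous by phenotype or has at least one consistent homozygous assignment, so the count is 3.

3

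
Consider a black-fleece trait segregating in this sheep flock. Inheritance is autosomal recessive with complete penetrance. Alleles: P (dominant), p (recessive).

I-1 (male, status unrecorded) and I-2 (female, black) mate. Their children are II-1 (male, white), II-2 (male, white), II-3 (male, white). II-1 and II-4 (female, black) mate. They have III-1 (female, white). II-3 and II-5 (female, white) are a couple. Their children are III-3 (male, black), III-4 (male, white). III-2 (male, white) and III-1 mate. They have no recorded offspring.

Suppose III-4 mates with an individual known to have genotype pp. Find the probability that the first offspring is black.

II-3 is white so carries P and received p from I-2 (pp), so II-3 is Pp.
II-5 is white so carries P and passed p to III-3 (pp), so II-5 is Pp.
III-4 is a white offspring of II-3 (Pp) × II-5 (Pp), whose cross gives 1/4 PP : 1/2 Pp : 1/4 pp; conditioning on being white, III-4 is PP with probability 1/3, Pp with probability 2/3.
Summing over parental genotype combinations, P(offspring is black) = 2/3·1/2 = 1/3.

1/3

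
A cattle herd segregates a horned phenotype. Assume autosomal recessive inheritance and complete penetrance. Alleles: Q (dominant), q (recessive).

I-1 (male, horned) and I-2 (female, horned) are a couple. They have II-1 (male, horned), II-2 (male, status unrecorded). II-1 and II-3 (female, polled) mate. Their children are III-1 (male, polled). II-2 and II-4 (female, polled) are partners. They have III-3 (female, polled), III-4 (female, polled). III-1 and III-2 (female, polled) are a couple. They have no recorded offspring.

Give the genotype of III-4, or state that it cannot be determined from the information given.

Qq

From phenotype alone, III-4 is QQ or Qq.
III-4 is polled so carries Q and received q from II-2 (qq), so III-4 is Qq.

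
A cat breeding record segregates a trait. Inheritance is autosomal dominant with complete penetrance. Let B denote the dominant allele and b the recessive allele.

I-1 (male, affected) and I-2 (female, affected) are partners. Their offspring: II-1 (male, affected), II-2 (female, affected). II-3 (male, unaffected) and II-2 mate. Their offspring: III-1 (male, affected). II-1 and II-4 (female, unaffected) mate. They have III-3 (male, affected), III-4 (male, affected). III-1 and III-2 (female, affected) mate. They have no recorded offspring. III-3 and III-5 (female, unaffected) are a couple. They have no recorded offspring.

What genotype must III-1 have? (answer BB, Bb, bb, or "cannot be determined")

From phenotype alone, III-1 is BB or Bb.
III-1 is affected so carries B and received b from II-3 (bb), so III-1 is Bb.

Bb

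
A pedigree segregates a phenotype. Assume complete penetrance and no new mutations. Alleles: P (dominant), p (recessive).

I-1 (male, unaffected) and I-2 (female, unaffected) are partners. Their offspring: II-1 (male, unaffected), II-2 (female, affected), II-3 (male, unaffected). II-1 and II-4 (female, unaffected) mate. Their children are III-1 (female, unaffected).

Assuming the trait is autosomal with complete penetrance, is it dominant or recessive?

recessive

I-1 and I-2 are both unaffected yet have an affected child II-2. Under dominance, an affected child requires at least one affected parent, so the trait cannot be dominant.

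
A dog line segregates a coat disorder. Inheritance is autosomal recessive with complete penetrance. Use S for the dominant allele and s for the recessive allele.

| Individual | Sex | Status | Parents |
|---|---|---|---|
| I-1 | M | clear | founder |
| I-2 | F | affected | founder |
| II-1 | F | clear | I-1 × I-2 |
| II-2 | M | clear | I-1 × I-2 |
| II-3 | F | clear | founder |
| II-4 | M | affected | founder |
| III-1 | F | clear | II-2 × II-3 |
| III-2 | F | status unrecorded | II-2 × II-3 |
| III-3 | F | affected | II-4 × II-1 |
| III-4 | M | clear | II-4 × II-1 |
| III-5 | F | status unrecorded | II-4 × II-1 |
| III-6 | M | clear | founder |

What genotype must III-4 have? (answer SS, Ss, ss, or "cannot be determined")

From phenotype alone, III-4 is SS or Ss.
III-4 is clear so carries S and received s from II-4 (ss), so III-4 is Ss.

Ss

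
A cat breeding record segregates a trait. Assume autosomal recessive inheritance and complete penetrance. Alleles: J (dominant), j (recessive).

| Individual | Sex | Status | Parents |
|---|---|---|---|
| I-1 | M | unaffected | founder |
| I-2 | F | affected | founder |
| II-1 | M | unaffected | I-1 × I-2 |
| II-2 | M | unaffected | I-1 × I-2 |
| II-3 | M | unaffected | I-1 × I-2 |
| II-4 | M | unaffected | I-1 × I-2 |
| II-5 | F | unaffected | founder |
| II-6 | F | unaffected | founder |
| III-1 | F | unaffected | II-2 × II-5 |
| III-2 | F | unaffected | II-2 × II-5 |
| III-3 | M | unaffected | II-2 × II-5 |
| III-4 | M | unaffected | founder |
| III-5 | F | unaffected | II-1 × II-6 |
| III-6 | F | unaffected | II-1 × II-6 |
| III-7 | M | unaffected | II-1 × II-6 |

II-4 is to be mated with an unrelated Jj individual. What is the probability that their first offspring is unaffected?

II-4 is unaffected so carries J and received j from I-2 (jj), so II-4 is Jj.
The cross gives 1/4 JJ : 1/2 Jj : 1/4 jj, so P(offspring is unaffected) = 3/4.

3/4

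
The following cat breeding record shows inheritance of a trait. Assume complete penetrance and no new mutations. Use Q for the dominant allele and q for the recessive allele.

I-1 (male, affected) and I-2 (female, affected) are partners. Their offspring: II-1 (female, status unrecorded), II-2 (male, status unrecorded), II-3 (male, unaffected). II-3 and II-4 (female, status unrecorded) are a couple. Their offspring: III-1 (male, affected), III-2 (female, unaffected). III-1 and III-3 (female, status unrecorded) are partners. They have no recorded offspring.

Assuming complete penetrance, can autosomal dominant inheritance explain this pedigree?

A consistent assignment under autosomal dominant exists: I-1 Qq, I-2 Qq, II-1 QQ, II-2 QQ, II-3 qq, II-4 Qq, III-1 Qq, III-2 qq, III-3 QQ.
In this assignment every recorded phenotype matches its genotype and every non-founder's genotype is obtainable from its parents' genotypes, so the pedigree is consistent.

Yes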